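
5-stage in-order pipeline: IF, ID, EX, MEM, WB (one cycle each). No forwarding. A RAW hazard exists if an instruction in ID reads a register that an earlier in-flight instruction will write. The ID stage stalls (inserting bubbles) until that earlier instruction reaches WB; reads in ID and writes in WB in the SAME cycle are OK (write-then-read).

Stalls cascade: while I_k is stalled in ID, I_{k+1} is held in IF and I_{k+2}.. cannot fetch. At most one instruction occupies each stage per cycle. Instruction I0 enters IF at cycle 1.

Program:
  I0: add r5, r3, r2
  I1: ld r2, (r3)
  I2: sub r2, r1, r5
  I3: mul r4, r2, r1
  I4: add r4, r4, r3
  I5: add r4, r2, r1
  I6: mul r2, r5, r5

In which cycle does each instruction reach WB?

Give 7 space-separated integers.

I0 add r5 <- r3,r2: IF@1 ID@2 stall=0 (-) EX@3 MEM@4 WB@5
I1 ld r2 <- r3: IF@2 ID@3 stall=0 (-) EX@4 MEM@5 WB@6
I2 sub r2 <- r1,r5: IF@3 ID@4 stall=1 (RAW on I0.r5 (WB@5)) EX@6 MEM@7 WB@8
I3 mul r4 <- r2,r1: IF@4 ID@6 stall=2 (RAW on I2.r2 (WB@8)) EX@9 MEM@10 WB@11
I4 add r4 <- r4,r3: IF@6 ID@9 stall=2 (RAW on I3.r4 (WB@11)) EX@12 MEM@13 WB@14
I5 add r4 <- r2,r1: IF@9 ID@12 stall=0 (-) EX@13 MEM@14 WB@15
I6 mul r2 <- r5,r5: IF@12 ID@13 stall=0 (-) EX@14 MEM@15 WB@16

Answer: 5 6 8 11 14 15 16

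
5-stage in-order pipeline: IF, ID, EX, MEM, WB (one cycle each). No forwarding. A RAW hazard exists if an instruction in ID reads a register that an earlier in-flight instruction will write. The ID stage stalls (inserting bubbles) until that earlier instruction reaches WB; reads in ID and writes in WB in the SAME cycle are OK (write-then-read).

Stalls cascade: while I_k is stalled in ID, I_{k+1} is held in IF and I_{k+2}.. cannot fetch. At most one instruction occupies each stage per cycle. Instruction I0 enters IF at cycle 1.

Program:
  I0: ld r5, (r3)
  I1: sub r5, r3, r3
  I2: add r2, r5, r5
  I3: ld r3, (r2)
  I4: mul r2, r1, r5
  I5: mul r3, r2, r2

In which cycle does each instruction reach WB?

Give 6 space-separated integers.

Answer: 5 6 9 12 13 16

Derivation:
I0 ld r5 <- r3: IF@1 ID@2 stall=0 (-) EX@3 MEM@4 WB@5
I1 sub r5 <- r3,r3: IF@2 ID@3 stall=0 (-) EX@4 MEM@5 WB@6
I2 add r2 <- r5,r5: IF@3 ID@4 stall=2 (RAW on I1.r5 (WB@6)) EX@7 MEM@8 WB@9
I3 ld r3 <- r2: IF@4 ID@7 stall=2 (RAW on I2.r2 (WB@9)) EX@10 MEM@11 WB@12
I4 mul r2 <- r1,r5: IF@7 ID@10 stall=0 (-) EX@11 MEM@12 WB@13
I5 mul r3 <- r2,r2: IF@10 ID@11 stall=2 (RAW on I4.r2 (WB@13)) EX@14 MEM@15 WB@16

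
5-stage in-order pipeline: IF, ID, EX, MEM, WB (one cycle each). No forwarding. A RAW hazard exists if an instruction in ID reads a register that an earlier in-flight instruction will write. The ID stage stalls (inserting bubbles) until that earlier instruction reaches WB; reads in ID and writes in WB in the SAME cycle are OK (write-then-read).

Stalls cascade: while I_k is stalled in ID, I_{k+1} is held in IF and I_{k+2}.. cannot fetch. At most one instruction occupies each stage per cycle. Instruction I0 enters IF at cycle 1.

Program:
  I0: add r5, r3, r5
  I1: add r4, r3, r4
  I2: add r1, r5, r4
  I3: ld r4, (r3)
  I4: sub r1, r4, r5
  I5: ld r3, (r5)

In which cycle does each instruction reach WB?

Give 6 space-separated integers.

I0 add r5 <- r3,r5: IF@1 ID@2 stall=0 (-) EX@3 MEM@4 WB@5
I1 add r4 <- r3,r4: IF@2 ID@3 stall=0 (-) EX@4 MEM@5 WB@6
I2 add r1 <- r5,r4: IF@3 ID@4 stall=2 (RAW on I1.r4 (WB@6)) EX@7 MEM@8 WB@9
I3 ld r4 <- r3: IF@4 ID@7 stall=0 (-) EX@8 MEM@9 WB@10
I4 sub r1 <- r4,r5: IF@7 ID@8 stall=2 (RAW on I3.r4 (WB@10)) EX@11 MEM@12 WB@13
I5 ld r3 <- r5: IF@8 ID@11 stall=0 (-) EX@12 MEM@13 WB@14

Answer: 5 6 9 10 13 14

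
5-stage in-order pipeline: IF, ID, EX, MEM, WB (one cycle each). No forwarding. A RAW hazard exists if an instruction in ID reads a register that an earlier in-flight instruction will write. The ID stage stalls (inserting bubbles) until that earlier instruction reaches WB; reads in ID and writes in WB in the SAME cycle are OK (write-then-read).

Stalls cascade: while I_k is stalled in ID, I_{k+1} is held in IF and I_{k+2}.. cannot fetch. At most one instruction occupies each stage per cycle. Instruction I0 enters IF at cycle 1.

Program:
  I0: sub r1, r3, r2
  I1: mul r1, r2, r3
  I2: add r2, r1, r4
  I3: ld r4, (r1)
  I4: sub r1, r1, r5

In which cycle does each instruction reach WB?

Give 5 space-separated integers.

I0 sub r1 <- r3,r2: IF@1 ID@2 stall=0 (-) EX@3 MEM@4 WB@5
I1 mul r1 <- r2,r3: IF@2 ID@3 stall=0 (-) EX@4 MEM@5 WB@6
I2 add r2 <- r1,r4: IF@3 ID@4 stall=2 (RAW on I1.r1 (WB@6)) EX@7 MEM@8 WB@9
I3 ld r4 <- r1: IF@4 ID@7 stall=0 (-) EX@8 MEM@9 WB@10
I4 sub r1 <- r1,r5: IF@7 ID@8 stall=0 (-) EX@9 MEM@10 WB@11

Answer: 5 6 9 10 11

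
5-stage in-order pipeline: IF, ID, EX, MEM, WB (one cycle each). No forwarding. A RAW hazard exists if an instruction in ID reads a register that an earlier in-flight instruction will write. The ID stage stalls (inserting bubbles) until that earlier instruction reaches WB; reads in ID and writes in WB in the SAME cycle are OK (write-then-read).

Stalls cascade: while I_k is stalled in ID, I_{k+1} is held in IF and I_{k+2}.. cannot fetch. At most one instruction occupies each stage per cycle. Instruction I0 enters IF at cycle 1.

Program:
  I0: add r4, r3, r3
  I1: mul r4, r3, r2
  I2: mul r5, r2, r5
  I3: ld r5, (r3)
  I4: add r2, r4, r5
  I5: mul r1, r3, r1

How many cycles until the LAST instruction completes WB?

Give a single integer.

I0 add r4 <- r3,r3: IF@1 ID@2 stall=0 (-) EX@3 MEM@4 WB@5
I1 mul r4 <- r3,r2: IF@2 ID@3 stall=0 (-) EX@4 MEM@5 WB@6
I2 mul r5 <- r2,r5: IF@3 ID@4 stall=0 (-) EX@5 MEM@6 WB@7
I3 ld r5 <- r3: IF@4 ID@5 stall=0 (-) EX@6 MEM@7 WB@8
I4 add r2 <- r4,r5: IF@5 ID@6 stall=2 (RAW on I3.r5 (WB@8)) EX@9 MEM@10 WB@11
I5 mul r1 <- r3,r1: IF@6 ID@9 stall=0 (-) EX@10 MEM@11 WB@12

Answer: 12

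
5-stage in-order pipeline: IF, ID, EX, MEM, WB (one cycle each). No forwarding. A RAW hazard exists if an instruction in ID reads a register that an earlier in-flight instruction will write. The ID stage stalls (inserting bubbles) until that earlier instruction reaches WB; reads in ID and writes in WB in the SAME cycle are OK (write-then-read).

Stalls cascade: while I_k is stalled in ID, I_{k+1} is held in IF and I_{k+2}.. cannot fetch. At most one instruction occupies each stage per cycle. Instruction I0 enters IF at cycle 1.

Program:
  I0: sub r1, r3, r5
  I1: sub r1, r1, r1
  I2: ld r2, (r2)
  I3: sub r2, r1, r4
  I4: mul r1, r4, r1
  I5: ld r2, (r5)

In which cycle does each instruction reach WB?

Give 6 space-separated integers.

Answer: 5 8 9 11 12 13

Derivation:
I0 sub r1 <- r3,r5: IF@1 ID@2 stall=0 (-) EX@3 MEM@4 WB@5
I1 sub r1 <- r1,r1: IF@2 ID@3 stall=2 (RAW on I0.r1 (WB@5)) EX@6 MEM@7 WB@8
I2 ld r2 <- r2: IF@3 ID@6 stall=0 (-) EX@7 MEM@8 WB@9
I3 sub r2 <- r1,r4: IF@6 ID@7 stall=1 (RAW on I1.r1 (WB@8)) EX@9 MEM@10 WB@11
I4 mul r1 <- r4,r1: IF@7 ID@9 stall=0 (-) EX@10 MEM@11 WB@12
I5 ld r2 <- r5: IF@9 ID@10 stall=0 (-) EX@11 MEM@12 WB@13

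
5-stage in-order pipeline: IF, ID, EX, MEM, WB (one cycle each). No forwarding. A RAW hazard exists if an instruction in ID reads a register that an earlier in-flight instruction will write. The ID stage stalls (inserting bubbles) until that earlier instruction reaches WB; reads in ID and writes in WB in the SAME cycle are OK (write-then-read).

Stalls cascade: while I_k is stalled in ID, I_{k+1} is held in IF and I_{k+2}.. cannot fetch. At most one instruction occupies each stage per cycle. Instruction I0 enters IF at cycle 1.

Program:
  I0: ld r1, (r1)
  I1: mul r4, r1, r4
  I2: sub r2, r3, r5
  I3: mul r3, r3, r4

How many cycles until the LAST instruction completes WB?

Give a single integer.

Answer: 11

Derivation:
I0 ld r1 <- r1: IF@1 ID@2 stall=0 (-) EX@3 MEM@4 WB@5
I1 mul r4 <- r1,r4: IF@2 ID@3 stall=2 (RAW on I0.r1 (WB@5)) EX@6 MEM@7 WB@8
I2 sub r2 <- r3,r5: IF@3 ID@6 stall=0 (-) EX@7 MEM@8 WB@9
I3 mul r3 <- r3,r4: IF@6 ID@7 stall=1 (RAW on I1.r4 (WB@8)) EX@9 MEM@10 WB@11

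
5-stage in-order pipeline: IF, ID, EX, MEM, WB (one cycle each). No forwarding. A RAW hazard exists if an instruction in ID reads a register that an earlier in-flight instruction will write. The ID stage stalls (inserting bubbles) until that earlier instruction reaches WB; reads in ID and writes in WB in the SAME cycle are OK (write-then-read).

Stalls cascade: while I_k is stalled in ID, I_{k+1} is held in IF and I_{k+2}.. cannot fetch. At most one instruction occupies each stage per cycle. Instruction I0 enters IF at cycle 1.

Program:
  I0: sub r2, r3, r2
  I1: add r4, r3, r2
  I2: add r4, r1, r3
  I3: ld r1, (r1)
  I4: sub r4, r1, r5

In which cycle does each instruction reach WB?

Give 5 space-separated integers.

I0 sub r2 <- r3,r2: IF@1 ID@2 stall=0 (-) EX@3 MEM@4 WB@5
I1 add r4 <- r3,r2: IF@2 ID@3 stall=2 (RAW on I0.r2 (WB@5)) EX@6 MEM@7 WB@8
I2 add r4 <- r1,r3: IF@3 ID@6 stall=0 (-) EX@7 MEM@8 WB@9
I3 ld r1 <- r1: IF@6 ID@7 stall=0 (-) EX@8 MEM@9 WB@10
I4 sub r4 <- r1,r5: IF@7 ID@8 stall=2 (RAW on I3.r1 (WB@10)) EX@11 MEM@12 WB@13

Answer: 5 8 9 10 13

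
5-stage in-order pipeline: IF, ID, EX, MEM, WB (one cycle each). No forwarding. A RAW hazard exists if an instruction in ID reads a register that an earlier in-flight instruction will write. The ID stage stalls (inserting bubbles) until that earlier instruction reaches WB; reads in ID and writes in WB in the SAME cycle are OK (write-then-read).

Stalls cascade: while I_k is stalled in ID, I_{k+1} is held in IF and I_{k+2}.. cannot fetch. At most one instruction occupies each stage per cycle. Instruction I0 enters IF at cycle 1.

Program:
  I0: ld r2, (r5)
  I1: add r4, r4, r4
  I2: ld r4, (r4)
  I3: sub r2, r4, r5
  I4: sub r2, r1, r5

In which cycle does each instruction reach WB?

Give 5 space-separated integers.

Answer: 5 6 9 12 13

Derivation:
I0 ld r2 <- r5: IF@1 ID@2 stall=0 (-) EX@3 MEM@4 WB@5
I1 add r4 <- r4,r4: IF@2 ID@3 stall=0 (-) EX@4 MEM@5 WB@6
I2 ld r4 <- r4: IF@3 ID@4 stall=2 (RAW on I1.r4 (WB@6)) EX@7 MEM@8 WB@9
I3 sub r2 <- r4,r5: IF@4 ID@7 stall=2 (RAW on I2.r4 (WB@9)) EX@10 MEM@11 WB@12
I4 sub r2 <- r1,r5: IF@7 ID@10 stall=0 (-) EX@11 MEM@12 WB@13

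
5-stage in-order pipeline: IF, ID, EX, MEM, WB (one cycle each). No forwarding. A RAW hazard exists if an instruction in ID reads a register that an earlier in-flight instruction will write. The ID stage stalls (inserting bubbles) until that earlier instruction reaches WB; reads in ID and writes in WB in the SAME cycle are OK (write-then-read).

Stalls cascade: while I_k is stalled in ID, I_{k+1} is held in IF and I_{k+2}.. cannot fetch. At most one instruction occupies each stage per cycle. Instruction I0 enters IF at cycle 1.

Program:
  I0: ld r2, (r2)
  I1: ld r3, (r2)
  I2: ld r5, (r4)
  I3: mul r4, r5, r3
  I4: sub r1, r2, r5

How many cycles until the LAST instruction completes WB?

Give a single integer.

I0 ld r2 <- r2: IF@1 ID@2 stall=0 (-) EX@3 MEM@4 WB@5
I1 ld r3 <- r2: IF@2 ID@3 stall=2 (RAW on I0.r2 (WB@5)) EX@6 MEM@7 WB@8
I2 ld r5 <- r4: IF@3 ID@6 stall=0 (-) EX@7 MEM@8 WB@9
I3 mul r4 <- r5,r3: IF@6 ID@7 stall=2 (RAW on I2.r5 (WB@9)) EX@10 MEM@11 WB@12
I4 sub r1 <- r2,r5: IF@7 ID@10 stall=0 (-) EX@11 MEM@12 WB@13

Answer: 13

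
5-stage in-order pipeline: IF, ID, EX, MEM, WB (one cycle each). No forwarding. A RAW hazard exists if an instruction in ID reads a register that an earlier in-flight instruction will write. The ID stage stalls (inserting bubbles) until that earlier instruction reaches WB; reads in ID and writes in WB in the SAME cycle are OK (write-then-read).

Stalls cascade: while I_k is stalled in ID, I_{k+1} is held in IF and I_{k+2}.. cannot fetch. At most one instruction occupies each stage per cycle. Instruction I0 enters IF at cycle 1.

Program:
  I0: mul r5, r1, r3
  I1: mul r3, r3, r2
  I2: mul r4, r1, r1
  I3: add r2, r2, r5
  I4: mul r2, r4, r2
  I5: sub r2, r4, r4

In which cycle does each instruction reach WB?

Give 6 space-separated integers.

Answer: 5 6 7 8 11 12

Derivation:
I0 mul r5 <- r1,r3: IF@1 ID@2 stall=0 (-) EX@3 MEM@4 WB@5
I1 mul r3 <- r3,r2: IF@2 ID@3 stall=0 (-) EX@4 MEM@5 WB@6
I2 mul r4 <- r1,r1: IF@3 ID@4 stall=0 (-) EX@5 MEM@6 WB@7
I3 add r2 <- r2,r5: IF@4 ID@5 stall=0 (-) EX@6 MEM@7 WB@8
I4 mul r2 <- r4,r2: IF@5 ID@6 stall=2 (RAW on I3.r2 (WB@8)) EX@9 MEM@10 WB@11
I5 sub r2 <- r4,r4: IF@6 ID@9 stall=0 (-) EX@10 MEM@11 WB@12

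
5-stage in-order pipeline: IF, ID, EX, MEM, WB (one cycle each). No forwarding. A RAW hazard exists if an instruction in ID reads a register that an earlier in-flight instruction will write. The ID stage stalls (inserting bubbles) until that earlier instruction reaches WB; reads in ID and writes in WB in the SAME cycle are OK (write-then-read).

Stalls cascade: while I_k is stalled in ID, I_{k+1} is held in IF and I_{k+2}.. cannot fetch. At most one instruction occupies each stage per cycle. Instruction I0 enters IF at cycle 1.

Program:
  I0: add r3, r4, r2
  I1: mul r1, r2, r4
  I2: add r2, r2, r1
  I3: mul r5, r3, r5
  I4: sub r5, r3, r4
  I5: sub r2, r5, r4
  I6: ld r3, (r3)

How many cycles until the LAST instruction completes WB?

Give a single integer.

I0 add r3 <- r4,r2: IF@1 ID@2 stall=0 (-) EX@3 MEM@4 WB@5
I1 mul r1 <- r2,r4: IF@2 ID@3 stall=0 (-) EX@4 MEM@5 WB@6
I2 add r2 <- r2,r1: IF@3 ID@4 stall=2 (RAW on I1.r1 (WB@6)) EX@7 MEM@8 WB@9
I3 mul r5 <- r3,r5: IF@4 ID@7 stall=0 (-) EX@8 MEM@9 WB@10
I4 sub r5 <- r3,r4: IF@7 ID@8 stall=0 (-) EX@9 MEM@10 WB@11
I5 sub r2 <- r5,r4: IF@8 ID@9 stall=2 (RAW on I4.r5 (WB@11)) EX@12 MEM@13 WB@14
I6 ld r3 <- r3: IF@9 ID@12 stall=0 (-) EX@13 MEM@14 WB@15

Answer: 15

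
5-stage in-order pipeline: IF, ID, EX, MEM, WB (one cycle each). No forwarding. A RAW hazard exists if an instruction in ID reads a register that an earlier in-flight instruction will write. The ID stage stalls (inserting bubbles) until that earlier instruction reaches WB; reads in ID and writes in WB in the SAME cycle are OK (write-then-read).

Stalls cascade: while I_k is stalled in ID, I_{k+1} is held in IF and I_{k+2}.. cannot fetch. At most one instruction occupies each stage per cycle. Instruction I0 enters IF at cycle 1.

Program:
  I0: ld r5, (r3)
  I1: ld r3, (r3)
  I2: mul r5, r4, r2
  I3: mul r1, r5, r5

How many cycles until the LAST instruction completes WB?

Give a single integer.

Answer: 10

Derivation:
I0 ld r5 <- r3: IF@1 ID@2 stall=0 (-) EX@3 MEM@4 WB@5
I1 ld r3 <- r3: IF@2 ID@3 stall=0 (-) EX@4 MEM@5 WB@6
I2 mul r5 <- r4,r2: IF@3 ID@4 stall=0 (-) EX@5 MEM@6 WB@7
I3 mul r1 <- r5,r5: IF@4 ID@5 stall=2 (RAW on I2.r5 (WB@7)) EX@8 MEM@9 WB@10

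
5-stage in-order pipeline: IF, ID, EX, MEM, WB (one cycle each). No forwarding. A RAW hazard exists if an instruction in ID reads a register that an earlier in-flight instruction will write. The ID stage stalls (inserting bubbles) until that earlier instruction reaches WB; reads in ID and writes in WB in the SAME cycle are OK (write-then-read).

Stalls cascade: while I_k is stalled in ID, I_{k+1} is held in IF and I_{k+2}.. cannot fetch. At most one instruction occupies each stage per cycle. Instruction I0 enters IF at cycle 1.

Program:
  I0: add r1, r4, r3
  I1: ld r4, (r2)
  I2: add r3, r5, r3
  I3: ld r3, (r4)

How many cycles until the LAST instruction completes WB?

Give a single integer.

Answer: 9

Derivation:
I0 add r1 <- r4,r3: IF@1 ID@2 stall=0 (-) EX@3 MEM@4 WB@5
I1 ld r4 <- r2: IF@2 ID@3 stall=0 (-) EX@4 MEM@5 WB@6
I2 add r3 <- r5,r3: IF@3 ID@4 stall=0 (-) EX@5 MEM@6 WB@7
I3 ld r3 <- r4: IF@4 ID@5 stall=1 (RAW on I1.r4 (WB@6)) EX@7 MEM@8 WB@9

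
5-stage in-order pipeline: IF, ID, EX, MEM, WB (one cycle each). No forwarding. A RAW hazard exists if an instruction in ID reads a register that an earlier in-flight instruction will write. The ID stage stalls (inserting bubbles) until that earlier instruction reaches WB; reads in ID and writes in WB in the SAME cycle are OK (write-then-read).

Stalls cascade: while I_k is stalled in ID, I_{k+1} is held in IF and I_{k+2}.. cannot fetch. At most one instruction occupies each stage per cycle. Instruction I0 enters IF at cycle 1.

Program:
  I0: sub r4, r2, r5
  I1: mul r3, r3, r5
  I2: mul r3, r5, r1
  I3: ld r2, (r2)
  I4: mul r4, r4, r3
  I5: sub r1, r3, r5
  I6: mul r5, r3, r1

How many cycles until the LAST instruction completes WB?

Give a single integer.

I0 sub r4 <- r2,r5: IF@1 ID@2 stall=0 (-) EX@3 MEM@4 WB@5
I1 mul r3 <- r3,r5: IF@2 ID@3 stall=0 (-) EX@4 MEM@5 WB@6
I2 mul r3 <- r5,r1: IF@3 ID@4 stall=0 (-) EX@5 MEM@6 WB@7
I3 ld r2 <- r2: IF@4 ID@5 stall=0 (-) EX@6 MEM@7 WB@8
I4 mul r4 <- r4,r3: IF@5 ID@6 stall=1 (RAW on I2.r3 (WB@7)) EX@8 MEM@9 WB@10
I5 sub r1 <- r3,r5: IF@6 ID@8 stall=0 (-) EX@9 MEM@10 WB@11
I6 mul r5 <- r3,r1: IF@8 ID@9 stall=2 (RAW on I5.r1 (WB@11)) EX@12 MEM@13 WB@14

Answer: 14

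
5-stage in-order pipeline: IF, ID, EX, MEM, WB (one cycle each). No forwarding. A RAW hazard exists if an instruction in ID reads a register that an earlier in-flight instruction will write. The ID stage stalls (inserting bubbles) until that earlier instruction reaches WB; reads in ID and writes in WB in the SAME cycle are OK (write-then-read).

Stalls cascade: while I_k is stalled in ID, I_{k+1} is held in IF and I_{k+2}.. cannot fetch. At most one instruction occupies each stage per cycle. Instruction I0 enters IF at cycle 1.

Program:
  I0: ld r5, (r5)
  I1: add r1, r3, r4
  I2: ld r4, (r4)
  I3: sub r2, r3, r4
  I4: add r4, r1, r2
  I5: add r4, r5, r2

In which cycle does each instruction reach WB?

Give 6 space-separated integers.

I0 ld r5 <- r5: IF@1 ID@2 stall=0 (-) EX@3 MEM@4 WB@5
I1 add r1 <- r3,r4: IF@2 ID@3 stall=0 (-) EX@4 MEM@5 WB@6
I2 ld r4 <- r4: IF@3 ID@4 stall=0 (-) EX@5 MEM@6 WB@7
I3 sub r2 <- r3,r4: IF@4 ID@5 stall=2 (RAW on I2.r4 (WB@7)) EX@8 MEM@9 WB@10
I4 add r4 <- r1,r2: IF@5 ID@8 stall=2 (RAW on I3.r2 (WB@10)) EX@11 MEM@12 WB@13
I5 add r4 <- r5,r2: IF@8 ID@11 stall=0 (-) EX@12 MEM@13 WB@14

Answer: 5 6 7 10 13 14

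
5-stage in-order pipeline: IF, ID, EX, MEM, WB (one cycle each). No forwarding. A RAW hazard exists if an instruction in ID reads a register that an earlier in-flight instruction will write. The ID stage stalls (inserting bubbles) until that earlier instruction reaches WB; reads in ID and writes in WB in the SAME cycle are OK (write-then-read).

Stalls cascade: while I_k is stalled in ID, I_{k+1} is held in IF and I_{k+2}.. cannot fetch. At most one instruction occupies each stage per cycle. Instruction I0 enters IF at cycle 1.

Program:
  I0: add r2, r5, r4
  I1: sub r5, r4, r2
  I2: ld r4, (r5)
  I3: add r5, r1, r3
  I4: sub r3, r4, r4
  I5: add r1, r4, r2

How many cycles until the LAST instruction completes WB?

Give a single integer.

I0 add r2 <- r5,r4: IF@1 ID@2 stall=0 (-) EX@3 MEM@4 WB@5
I1 sub r5 <- r4,r2: IF@2 ID@3 stall=2 (RAW on I0.r2 (WB@5)) EX@6 MEM@7 WB@8
I2 ld r4 <- r5: IF@3 ID@6 stall=2 (RAW on I1.r5 (WB@8)) EX@9 MEM@10 WB@11
I3 add r5 <- r1,r3: IF@6 ID@9 stall=0 (-) EX@10 MEM@11 WB@12
I4 sub r3 <- r4,r4: IF@9 ID@10 stall=1 (RAW on I2.r4 (WB@11)) EX@12 MEM@13 WB@14
I5 add r1 <- r4,r2: IF@10 ID@12 stall=0 (-) EX@13 MEM@14 WB@15

Answer: 15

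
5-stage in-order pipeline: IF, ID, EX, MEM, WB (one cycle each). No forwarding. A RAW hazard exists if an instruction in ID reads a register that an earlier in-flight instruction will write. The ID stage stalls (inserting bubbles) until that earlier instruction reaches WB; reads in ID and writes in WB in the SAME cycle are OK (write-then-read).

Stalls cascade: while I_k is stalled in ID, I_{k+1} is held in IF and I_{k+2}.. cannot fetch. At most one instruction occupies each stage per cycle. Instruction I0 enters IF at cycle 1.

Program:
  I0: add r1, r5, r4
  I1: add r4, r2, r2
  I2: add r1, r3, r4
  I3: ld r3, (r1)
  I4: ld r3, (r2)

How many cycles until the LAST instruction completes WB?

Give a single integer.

I0 add r1 <- r5,r4: IF@1 ID@2 stall=0 (-) EX@3 MEM@4 WB@5
I1 add r4 <- r2,r2: IF@2 ID@3 stall=0 (-) EX@4 MEM@5 WB@6
I2 add r1 <- r3,r4: IF@3 ID@4 stall=2 (RAW on I1.r4 (WB@6)) EX@7 MEM@8 WB@9
I3 ld r3 <- r1: IF@4 ID@7 stall=2 (RAW on I2.r1 (WB@9)) EX@10 MEM@11 WB@12
I4 ld r3 <- r2: IF@7 ID@10 stall=0 (-) EX@11 MEM@12 WB@13

Answer: 13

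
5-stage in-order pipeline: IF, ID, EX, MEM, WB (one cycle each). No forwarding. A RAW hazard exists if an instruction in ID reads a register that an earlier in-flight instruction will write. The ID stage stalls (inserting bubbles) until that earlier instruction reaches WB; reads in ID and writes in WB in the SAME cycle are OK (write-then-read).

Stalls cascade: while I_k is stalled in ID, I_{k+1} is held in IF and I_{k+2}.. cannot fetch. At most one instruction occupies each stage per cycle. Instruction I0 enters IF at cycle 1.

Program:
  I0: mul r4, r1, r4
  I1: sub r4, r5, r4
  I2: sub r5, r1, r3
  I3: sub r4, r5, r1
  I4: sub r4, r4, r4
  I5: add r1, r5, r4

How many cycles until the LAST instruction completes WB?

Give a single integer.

Answer: 18

Derivation:
I0 mul r4 <- r1,r4: IF@1 ID@2 stall=0 (-) EX@3 MEM@4 WB@5
I1 sub r4 <- r5,r4: IF@2 ID@3 stall=2 (RAW on I0.r4 (WB@5)) EX@6 MEM@7 WB@8
I2 sub r5 <- r1,r3: IF@3 ID@6 stall=0 (-) EX@7 MEM@8 WB@9
I3 sub r4 <- r5,r1: IF@6 ID@7 stall=2 (RAW on I2.r5 (WB@9)) EX@10 MEM@11 WB@12
I4 sub r4 <- r4,r4: IF@7 ID@10 stall=2 (RAW on I3.r4 (WB@12)) EX@13 MEM@14 WB@15
I5 add r1 <- r5,r4: IF@10 ID@13 stall=2 (RAW on I4.r4 (WB@15)) EX@16 MEM@17 WB@18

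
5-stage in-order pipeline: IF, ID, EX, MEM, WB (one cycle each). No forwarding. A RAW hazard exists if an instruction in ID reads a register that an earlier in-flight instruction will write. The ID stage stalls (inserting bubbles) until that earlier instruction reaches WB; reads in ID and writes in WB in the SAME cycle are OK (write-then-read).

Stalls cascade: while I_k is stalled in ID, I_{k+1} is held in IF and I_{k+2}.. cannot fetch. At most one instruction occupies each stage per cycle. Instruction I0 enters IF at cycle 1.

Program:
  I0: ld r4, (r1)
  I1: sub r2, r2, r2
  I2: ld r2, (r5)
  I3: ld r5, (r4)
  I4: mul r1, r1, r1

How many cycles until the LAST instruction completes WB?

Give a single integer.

Answer: 9

Derivation:
I0 ld r4 <- r1: IF@1 ID@2 stall=0 (-) EX@3 MEM@4 WB@5
I1 sub r2 <- r2,r2: IF@2 ID@3 stall=0 (-) EX@4 MEM@5 WB@6
I2 ld r2 <- r5: IF@3 ID@4 stall=0 (-) EX@5 MEM@6 WB@7
I3 ld r5 <- r4: IF@4 ID@5 stall=0 (-) EX@6 MEM@7 WB@8
I4 mul r1 <- r1,r1: IF@5 ID@6 stall=0 (-) EX@7 MEM@8 WB@9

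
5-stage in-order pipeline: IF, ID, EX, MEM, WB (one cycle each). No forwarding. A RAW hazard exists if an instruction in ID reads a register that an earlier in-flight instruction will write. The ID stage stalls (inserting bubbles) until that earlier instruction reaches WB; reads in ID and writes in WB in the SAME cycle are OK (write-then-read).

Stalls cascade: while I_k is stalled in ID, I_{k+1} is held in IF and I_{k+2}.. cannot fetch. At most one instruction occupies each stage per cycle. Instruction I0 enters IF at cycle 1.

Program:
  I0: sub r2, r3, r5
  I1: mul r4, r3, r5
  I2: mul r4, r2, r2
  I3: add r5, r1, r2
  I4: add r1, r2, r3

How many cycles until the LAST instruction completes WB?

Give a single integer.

Answer: 10

Derivation:
I0 sub r2 <- r3,r5: IF@1 ID@2 stall=0 (-) EX@3 MEM@4 WB@5
I1 mul r4 <- r3,r5: IF@2 ID@3 stall=0 (-) EX@4 MEM@5 WB@6
I2 mul r4 <- r2,r2: IF@3 ID@4 stall=1 (RAW on I0.r2 (WB@5)) EX@6 MEM@7 WB@8
I3 add r5 <- r1,r2: IF@4 ID@6 stall=0 (-) EX@7 MEM@8 WB@9
I4 add r1 <- r2,r3: IF@6 ID@7 stall=0 (-) EX@8 MEM@9 WB@10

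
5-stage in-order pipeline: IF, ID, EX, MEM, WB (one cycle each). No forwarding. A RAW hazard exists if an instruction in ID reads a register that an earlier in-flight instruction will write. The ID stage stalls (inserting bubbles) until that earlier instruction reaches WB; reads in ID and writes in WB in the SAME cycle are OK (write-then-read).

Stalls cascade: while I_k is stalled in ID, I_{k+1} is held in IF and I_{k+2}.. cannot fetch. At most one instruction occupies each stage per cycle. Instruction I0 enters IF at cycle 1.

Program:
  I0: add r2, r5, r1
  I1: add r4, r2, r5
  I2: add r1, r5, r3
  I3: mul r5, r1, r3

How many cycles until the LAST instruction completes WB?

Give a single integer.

Answer: 12

Derivation:
I0 add r2 <- r5,r1: IF@1 ID@2 stall=0 (-) EX@3 MEM@4 WB@5
I1 add r4 <- r2,r5: IF@2 ID@3 stall=2 (RAW on I0.r2 (WB@5)) EX@6 MEM@7 WB@8
I2 add r1 <- r5,r3: IF@3 ID@6 stall=0 (-) EX@7 MEM@8 WB@9
I3 mul r5 <- r1,r3: IF@6 ID@7 stall=2 (RAW on I2.r1 (WB@9)) EX@10 MEM@11 WB@12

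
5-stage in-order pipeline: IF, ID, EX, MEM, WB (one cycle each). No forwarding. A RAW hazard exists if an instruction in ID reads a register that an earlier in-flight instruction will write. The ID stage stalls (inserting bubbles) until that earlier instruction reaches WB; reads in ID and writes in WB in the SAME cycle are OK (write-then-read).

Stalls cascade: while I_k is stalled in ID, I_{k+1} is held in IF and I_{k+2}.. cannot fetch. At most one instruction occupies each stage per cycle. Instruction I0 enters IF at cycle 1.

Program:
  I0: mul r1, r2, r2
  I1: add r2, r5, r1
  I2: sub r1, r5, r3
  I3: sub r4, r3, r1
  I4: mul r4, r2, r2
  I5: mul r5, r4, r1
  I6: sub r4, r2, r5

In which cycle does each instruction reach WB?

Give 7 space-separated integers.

Answer: 5 8 9 12 13 16 19

Derivation:
I0 mul r1 <- r2,r2: IF@1 ID@2 stall=0 (-) EX@3 MEM@4 WB@5
I1 add r2 <- r5,r1: IF@2 ID@3 stall=2 (RAW on I0.r1 (WB@5)) EX@6 MEM@7 WB@8
I2 sub r1 <- r5,r3: IF@3 ID@6 stall=0 (-) EX@7 MEM@8 WB@9
I3 sub r4 <- r3,r1: IF@6 ID@7 stall=2 (RAW on I2.r1 (WB@9)) EX@10 MEM@11 WB@12
I4 mul r4 <- r2,r2: IF@7 ID@10 stall=0 (-) EX@11 MEM@12 WB@13
I5 mul r5 <- r4,r1: IF@10 ID@11 stall=2 (RAW on I4.r4 (WB@13)) EX@14 MEM@15 WB@16
I6 sub r4 <- r2,r5: IF@11 ID@14 stall=2 (RAW on I5.r5 (WB@16)) EX@17 MEM@18 WB@19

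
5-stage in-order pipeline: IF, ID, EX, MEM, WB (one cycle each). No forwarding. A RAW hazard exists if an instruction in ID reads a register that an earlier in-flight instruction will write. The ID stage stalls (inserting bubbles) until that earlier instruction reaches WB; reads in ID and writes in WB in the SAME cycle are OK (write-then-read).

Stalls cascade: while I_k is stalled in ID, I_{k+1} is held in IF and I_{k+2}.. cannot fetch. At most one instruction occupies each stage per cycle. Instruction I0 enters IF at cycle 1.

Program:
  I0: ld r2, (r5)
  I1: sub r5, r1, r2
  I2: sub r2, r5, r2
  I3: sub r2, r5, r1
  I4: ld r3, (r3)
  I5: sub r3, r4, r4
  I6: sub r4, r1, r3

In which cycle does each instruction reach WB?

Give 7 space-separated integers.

Answer: 5 8 11 12 13 14 17

Derivation:
I0 ld r2 <- r5: IF@1 ID@2 stall=0 (-) EX@3 MEM@4 WB@5
I1 sub r5 <- r1,r2: IF@2 ID@3 stall=2 (RAW on I0.r2 (WB@5)) EX@6 MEM@7 WB@8
I2 sub r2 <- r5,r2: IF@3 ID@6 stall=2 (RAW on I1.r5 (WB@8)) EX@9 MEM@10 WB@11
I3 sub r2 <- r5,r1: IF@6 ID@9 stall=0 (-) EX@10 MEM@11 WB@12
I4 ld r3 <- r3: IF@9 ID@10 stall=0 (-) EX@11 MEM@12 WB@13
I5 sub r3 <- r4,r4: IF@10 ID@11 stall=0 (-) EX@12 MEM@13 WB@14
I6 sub r4 <- r1,r3: IF@11 ID@12 stall=2 (RAW on I5.r3 (WB@14)) EX@15 MEM@16 WB@17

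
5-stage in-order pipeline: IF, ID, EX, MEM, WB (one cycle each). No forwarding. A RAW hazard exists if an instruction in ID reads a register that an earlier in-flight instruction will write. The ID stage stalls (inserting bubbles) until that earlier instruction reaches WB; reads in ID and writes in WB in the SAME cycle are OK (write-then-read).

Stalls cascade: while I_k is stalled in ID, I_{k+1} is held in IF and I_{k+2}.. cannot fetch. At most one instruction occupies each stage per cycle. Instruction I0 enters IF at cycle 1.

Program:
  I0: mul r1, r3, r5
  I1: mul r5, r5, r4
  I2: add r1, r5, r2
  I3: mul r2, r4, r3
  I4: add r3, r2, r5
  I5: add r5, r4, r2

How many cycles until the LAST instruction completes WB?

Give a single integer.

Answer: 14

Derivation:
I0 mul r1 <- r3,r5: IF@1 ID@2 stall=0 (-) EX@3 MEM@4 WB@5
I1 mul r5 <- r5,r4: IF@2 ID@3 stall=0 (-) EX@4 MEM@5 WB@6
I2 add r1 <- r5,r2: IF@3 ID@4 stall=2 (RAW on I1.r5 (WB@6)) EX@7 MEM@8 WB@9
I3 mul r2 <- r4,r3: IF@4 ID@7 stall=0 (-) EX@8 MEM@9 WB@10
I4 add r3 <- r2,r5: IF@7 ID@8 stall=2 (RAW on I3.r2 (WB@10)) EX@11 MEM@12 WB@13
I5 add r5 <- r4,r2: IF@8 ID@11 stall=0 (-) EX@12 MEM@13 WB@14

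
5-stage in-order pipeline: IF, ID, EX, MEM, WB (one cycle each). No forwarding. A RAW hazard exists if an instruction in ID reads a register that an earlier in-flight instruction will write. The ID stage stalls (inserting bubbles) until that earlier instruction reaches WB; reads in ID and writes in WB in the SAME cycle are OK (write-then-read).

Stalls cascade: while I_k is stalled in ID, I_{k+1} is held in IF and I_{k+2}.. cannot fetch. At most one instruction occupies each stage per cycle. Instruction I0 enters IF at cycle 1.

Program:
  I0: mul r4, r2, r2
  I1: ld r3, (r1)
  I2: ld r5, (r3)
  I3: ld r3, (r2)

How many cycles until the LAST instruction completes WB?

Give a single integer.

I0 mul r4 <- r2,r2: IF@1 ID@2 stall=0 (-) EX@3 MEM@4 WB@5
I1 ld r3 <- r1: IF@2 ID@3 stall=0 (-) EX@4 MEM@5 WB@6
I2 ld r5 <- r3: IF@3 ID@4 stall=2 (RAW on I1.r3 (WB@6)) EX@7 MEM@8 WB@9
I3 ld r3 <- r2: IF@4 ID@7 stall=0 (-) EX@8 MEM@9 WB@10

Answer: 10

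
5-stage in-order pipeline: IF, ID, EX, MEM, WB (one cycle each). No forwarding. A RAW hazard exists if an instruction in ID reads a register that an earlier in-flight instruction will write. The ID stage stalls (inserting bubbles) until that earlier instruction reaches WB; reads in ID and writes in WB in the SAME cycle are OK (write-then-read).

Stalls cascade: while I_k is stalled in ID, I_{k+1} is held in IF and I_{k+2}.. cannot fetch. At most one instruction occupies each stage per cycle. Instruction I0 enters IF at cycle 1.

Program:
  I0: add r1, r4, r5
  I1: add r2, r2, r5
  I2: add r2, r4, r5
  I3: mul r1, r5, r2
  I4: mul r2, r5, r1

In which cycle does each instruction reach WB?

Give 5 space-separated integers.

Answer: 5 6 7 10 13

Derivation:
I0 add r1 <- r4,r5: IF@1 ID@2 stall=0 (-) EX@3 MEM@4 WB@5
I1 add r2 <- r2,r5: IF@2 ID@3 stall=0 (-) EX@4 MEM@5 WB@6
I2 add r2 <- r4,r5: IF@3 ID@4 stall=0 (-) EX@5 MEM@6 WB@7
I3 mul r1 <- r5,r2: IF@4 ID@5 stall=2 (RAW on I2.r2 (WB@7)) EX@8 MEM@9 WB@10
I4 mul r2 <- r5,r1: IF@5 ID@8 stall=2 (RAW on I3.r1 (WB@10)) EX@11 MEM@12 WB@13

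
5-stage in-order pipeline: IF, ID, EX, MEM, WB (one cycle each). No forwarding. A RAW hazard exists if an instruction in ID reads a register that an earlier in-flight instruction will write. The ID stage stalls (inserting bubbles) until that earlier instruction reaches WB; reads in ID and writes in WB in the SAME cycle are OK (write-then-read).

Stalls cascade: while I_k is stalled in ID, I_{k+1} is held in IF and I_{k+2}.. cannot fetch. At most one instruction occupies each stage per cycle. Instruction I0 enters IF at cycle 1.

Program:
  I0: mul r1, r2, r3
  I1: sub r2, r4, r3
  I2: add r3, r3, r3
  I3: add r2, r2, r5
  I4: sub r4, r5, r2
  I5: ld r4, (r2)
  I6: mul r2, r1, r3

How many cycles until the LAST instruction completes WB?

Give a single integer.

Answer: 14

Derivation:
I0 mul r1 <- r2,r3: IF@1 ID@2 stall=0 (-) EX@3 MEM@4 WB@5
I1 sub r2 <- r4,r3: IF@2 ID@3 stall=0 (-) EX@4 MEM@5 WB@6
I2 add r3 <- r3,r3: IF@3 ID@4 stall=0 (-) EX@5 MEM@6 WB@7
I3 add r2 <- r2,r5: IF@4 ID@5 stall=1 (RAW on I1.r2 (WB@6)) EX@7 MEM@8 WB@9
I4 sub r4 <- r5,r2: IF@5 ID@7 stall=2 (RAW on I3.r2 (WB@9)) EX@10 MEM@11 WB@12
I5 ld r4 <- r2: IF@7 ID@10 stall=0 (-) EX@11 MEM@12 WB@13
I6 mul r2 <- r1,r3: IF@10 ID@11 stall=0 (-) EX@12 MEM@13 WB@14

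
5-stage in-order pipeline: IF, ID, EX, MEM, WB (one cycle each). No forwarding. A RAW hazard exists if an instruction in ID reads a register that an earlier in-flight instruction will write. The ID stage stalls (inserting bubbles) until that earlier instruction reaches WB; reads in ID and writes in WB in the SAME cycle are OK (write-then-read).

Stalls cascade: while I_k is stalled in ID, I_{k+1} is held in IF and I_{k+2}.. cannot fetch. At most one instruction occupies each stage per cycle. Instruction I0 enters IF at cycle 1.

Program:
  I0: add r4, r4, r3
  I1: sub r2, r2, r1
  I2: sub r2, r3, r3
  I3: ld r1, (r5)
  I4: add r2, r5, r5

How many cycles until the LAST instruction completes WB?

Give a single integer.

I0 add r4 <- r4,r3: IF@1 ID@2 stall=0 (-) EX@3 MEM@4 WB@5
I1 sub r2 <- r2,r1: IF@2 ID@3 stall=0 (-) EX@4 MEM@5 WB@6
I2 sub r2 <- r3,r3: IF@3 ID@4 stall=0 (-) EX@5 MEM@6 WB@7
I3 ld r1 <- r5: IF@4 ID@5 stall=0 (-) EX@6 MEM@7 WB@8
I4 add r2 <- r5,r5: IF@5 ID@6 stall=0 (-) EX@7 MEM@8 WB@9

Answer: 9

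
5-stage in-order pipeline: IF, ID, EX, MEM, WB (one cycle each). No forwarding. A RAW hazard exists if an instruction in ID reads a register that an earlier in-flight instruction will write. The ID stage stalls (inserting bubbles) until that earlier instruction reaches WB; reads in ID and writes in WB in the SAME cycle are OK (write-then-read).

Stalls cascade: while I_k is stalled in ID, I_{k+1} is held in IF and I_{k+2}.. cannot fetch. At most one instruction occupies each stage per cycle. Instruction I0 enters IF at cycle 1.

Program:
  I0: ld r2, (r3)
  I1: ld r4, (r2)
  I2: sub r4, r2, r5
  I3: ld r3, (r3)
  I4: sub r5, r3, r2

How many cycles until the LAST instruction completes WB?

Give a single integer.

I0 ld r2 <- r3: IF@1 ID@2 stall=0 (-) EX@3 MEM@4 WB@5
I1 ld r4 <- r2: IF@2 ID@3 stall=2 (RAW on I0.r2 (WB@5)) EX@6 MEM@7 WB@8
I2 sub r4 <- r2,r5: IF@3 ID@6 stall=0 (-) EX@7 MEM@8 WB@9
I3 ld r3 <- r3: IF@6 ID@7 stall=0 (-) EX@8 MEM@9 WB@10
I4 sub r5 <- r3,r2: IF@7 ID@8 stall=2 (RAW on I3.r3 (WB@10)) EX@11 MEM@12 WB@13

Answer: 13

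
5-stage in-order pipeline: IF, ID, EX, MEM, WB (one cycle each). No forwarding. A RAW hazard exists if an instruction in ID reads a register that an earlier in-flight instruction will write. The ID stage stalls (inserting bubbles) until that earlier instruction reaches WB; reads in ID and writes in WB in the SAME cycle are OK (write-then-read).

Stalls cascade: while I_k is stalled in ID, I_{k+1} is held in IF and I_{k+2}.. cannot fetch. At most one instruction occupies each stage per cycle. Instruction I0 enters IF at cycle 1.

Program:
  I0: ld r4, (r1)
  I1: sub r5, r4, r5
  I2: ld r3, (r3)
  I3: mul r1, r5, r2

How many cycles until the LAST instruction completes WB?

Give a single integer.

I0 ld r4 <- r1: IF@1 ID@2 stall=0 (-) EX@3 MEM@4 WB@5
I1 sub r5 <- r4,r5: IF@2 ID@3 stall=2 (RAW on I0.r4 (WB@5)) EX@6 MEM@7 WB@8
I2 ld r3 <- r3: IF@3 ID@6 stall=0 (-) EX@7 MEM@8 WB@9
I3 mul r1 <- r5,r2: IF@6 ID@7 stall=1 (RAW on I1.r5 (WB@8)) EX@9 MEM@10 WB@11

Answer: 11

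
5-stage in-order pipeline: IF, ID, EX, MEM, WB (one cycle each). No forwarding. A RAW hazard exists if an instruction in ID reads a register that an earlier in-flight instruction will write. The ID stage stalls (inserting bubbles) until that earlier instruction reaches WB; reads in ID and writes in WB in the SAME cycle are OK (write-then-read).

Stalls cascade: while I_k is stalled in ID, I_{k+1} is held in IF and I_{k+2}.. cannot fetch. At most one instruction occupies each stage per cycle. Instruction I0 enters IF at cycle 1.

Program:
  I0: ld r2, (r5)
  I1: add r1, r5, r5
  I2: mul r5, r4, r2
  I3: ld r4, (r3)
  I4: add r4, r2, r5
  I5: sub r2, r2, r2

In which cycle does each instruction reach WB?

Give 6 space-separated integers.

I0 ld r2 <- r5: IF@1 ID@2 stall=0 (-) EX@3 MEM@4 WB@5
I1 add r1 <- r5,r5: IF@2 ID@3 stall=0 (-) EX@4 MEM@5 WB@6
I2 mul r5 <- r4,r2: IF@3 ID@4 stall=1 (RAW on I0.r2 (WB@5)) EX@6 MEM@7 WB@8
I3 ld r4 <- r3: IF@4 ID@6 stall=0 (-) EX@7 MEM@8 WB@9
I4 add r4 <- r2,r5: IF@6 ID@7 stall=1 (RAW on I2.r5 (WB@8)) EX@9 MEM@10 WB@11
I5 sub r2 <- r2,r2: IF@7 ID@9 stall=0 (-) EX@10 MEM@11 WB@12

Answer: 5 6 8 9 11 12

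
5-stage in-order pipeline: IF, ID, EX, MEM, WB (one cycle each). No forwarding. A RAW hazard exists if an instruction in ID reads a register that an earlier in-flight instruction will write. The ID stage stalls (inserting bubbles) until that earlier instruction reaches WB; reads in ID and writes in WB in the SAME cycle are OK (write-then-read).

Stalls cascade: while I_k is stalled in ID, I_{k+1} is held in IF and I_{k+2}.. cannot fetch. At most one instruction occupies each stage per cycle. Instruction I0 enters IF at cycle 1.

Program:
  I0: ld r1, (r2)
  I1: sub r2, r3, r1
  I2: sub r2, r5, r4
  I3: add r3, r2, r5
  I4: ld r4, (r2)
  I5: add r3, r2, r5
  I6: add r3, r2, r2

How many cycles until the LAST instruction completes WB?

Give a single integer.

I0 ld r1 <- r2: IF@1 ID@2 stall=0 (-) EX@3 MEM@4 WB@5
I1 sub r2 <- r3,r1: IF@2 ID@3 stall=2 (RAW on I0.r1 (WB@5)) EX@6 MEM@7 WB@8
I2 sub r2 <- r5,r4: IF@3 ID@6 stall=0 (-) EX@7 MEM@8 WB@9
I3 add r3 <- r2,r5: IF@6 ID@7 stall=2 (RAW on I2.r2 (WB@9)) EX@10 MEM@11 WB@12
I4 ld r4 <- r2: IF@7 ID@10 stall=0 (-) EX@11 MEM@12 WB@13
I5 add r3 <- r2,r5: IF@10 ID@11 stall=0 (-) EX@12 MEM@13 WB@14
I6 add r3 <- r2,r2: IF@11 ID@12 stall=0 (-) EX@13 MEM@14 WB@15

Answer: 15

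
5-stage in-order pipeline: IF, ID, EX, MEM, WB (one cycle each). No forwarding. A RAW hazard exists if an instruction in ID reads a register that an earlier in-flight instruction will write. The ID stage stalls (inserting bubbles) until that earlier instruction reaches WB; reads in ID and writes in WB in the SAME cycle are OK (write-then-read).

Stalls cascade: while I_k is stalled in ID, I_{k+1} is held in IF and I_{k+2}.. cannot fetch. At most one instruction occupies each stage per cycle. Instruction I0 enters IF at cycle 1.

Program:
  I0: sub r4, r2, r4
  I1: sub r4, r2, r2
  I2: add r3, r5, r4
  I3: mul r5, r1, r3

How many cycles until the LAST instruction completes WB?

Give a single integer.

Answer: 12

Derivation:
I0 sub r4 <- r2,r4: IF@1 ID@2 stall=0 (-) EX@3 MEM@4 WB@5
I1 sub r4 <- r2,r2: IF@2 ID@3 stall=0 (-) EX@4 MEM@5 WB@6
I2 add r3 <- r5,r4: IF@3 ID@4 stall=2 (RAW on I1.r4 (WB@6)) EX@7 MEM@8 WB@9
I3 mul r5 <- r1,r3: IF@4 ID@7 stall=2 (RAW on I2.r3 (WB@9)) EX@10 MEM@11 WB@12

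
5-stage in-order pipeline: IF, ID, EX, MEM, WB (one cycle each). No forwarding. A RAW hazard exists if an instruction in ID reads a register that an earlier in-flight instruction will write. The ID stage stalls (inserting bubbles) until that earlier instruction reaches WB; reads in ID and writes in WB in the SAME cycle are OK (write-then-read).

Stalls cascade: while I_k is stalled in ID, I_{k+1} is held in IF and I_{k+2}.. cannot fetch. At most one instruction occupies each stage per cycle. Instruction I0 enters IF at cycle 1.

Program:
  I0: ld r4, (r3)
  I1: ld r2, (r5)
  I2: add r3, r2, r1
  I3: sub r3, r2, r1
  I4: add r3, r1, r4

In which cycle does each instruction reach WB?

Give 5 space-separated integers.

I0 ld r4 <- r3: IF@1 ID@2 stall=0 (-) EX@3 MEM@4 WB@5
I1 ld r2 <- r5: IF@2 ID@3 stall=0 (-) EX@4 MEM@5 WB@6
I2 add r3 <- r2,r1: IF@3 ID@4 stall=2 (RAW on I1.r2 (WB@6)) EX@7 MEM@8 WB@9
I3 sub r3 <- r2,r1: IF@4 ID@7 stall=0 (-) EX@8 MEM@9 WB@10
I4 add r3 <- r1,r4: IF@7 ID@8 stall=0 (-) EX@9 MEM@10 WB@11

Answer: 5 6 9 10 11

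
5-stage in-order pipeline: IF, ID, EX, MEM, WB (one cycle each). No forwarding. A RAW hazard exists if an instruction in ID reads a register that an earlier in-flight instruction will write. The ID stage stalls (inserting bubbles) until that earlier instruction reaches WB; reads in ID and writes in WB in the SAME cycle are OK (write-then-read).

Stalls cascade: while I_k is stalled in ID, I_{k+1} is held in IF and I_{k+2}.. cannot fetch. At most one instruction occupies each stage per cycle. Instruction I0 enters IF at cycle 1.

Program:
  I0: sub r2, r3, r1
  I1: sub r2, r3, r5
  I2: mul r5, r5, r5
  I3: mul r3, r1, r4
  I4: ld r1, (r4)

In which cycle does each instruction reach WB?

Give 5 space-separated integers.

I0 sub r2 <- r3,r1: IF@1 ID@2 stall=0 (-) EX@3 MEM@4 WB@5
I1 sub r2 <- r3,r5: IF@2 ID@3 stall=0 (-) EX@4 MEM@5 WB@6
I2 mul r5 <- r5,r5: IF@3 ID@4 stall=0 (-) EX@5 MEM@6 WB@7
I3 mul r3 <- r1,r4: IF@4 ID@5 stall=0 (-) EX@6 MEM@7 WB@8
I4 ld r1 <- r4: IF@5 ID@6 stall=0 (-) EX@7 MEM@8 WB@9

Answer: 5 6 7 8 9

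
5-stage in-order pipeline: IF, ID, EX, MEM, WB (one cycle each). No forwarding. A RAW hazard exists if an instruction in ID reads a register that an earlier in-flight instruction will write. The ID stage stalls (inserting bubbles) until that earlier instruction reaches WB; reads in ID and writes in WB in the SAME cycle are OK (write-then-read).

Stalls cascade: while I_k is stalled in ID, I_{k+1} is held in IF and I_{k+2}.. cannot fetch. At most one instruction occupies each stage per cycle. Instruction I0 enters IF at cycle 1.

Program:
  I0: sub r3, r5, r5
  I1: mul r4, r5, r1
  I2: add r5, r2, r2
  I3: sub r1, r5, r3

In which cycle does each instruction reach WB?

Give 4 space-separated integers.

I0 sub r3 <- r5,r5: IF@1 ID@2 stall=0 (-) EX@3 MEM@4 WB@5
I1 mul r4 <- r5,r1: IF@2 ID@3 stall=0 (-) EX@4 MEM@5 WB@6
I2 add r5 <- r2,r2: IF@3 ID@4 stall=0 (-) EX@5 MEM@6 WB@7
I3 sub r1 <- r5,r3: IF@4 ID@5 stall=2 (RAW on I2.r5 (WB@7)) EX@8 MEM@9 WB@10

Answer: 5 6 7 10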